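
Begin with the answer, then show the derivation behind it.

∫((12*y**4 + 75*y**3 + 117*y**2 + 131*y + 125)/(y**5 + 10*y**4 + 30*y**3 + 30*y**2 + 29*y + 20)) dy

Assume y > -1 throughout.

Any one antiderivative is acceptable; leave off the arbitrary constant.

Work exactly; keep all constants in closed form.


The answer is 2*log(y + 1) + 5*log(y + 4) + 5*log(y + 5) + 2*atan(y).
Step 1. Decompose ∫((12*y**4 + 75*y**3 + 117*y**2 + 131*y + 125)/(y**5 + 10*y**4 + 30*y**3 + 30*y**2 + 29*y + 20)) dy by partial fractions, (12*y**4 + 75*y**3 + 117*y**2 + 131*y + 125)/(y**5 + 10*y**4 + 30*y**3 + 30*y**2 + 29*y + 20) = 2/(y**2 + 1) + 5/(y + 5) + 5/(y + 4) + 2/(y + 1): now ∫(2/(y + 1)) dy + ∫(5/(y + 4)) dy + ∫(5/(y + 5)) dy + ∫(2/(y**2 + 1)) dy.
Step 2. Evaluate the standard form [assuming y > -4]: now 5*log(y + 4) + ∫(2/(y + 1)) dy + ∫(5/(y + 5)) dy + ∫(2/(y**2 + 1)) dy.
Step 3. Evaluate the standard form [assuming y > -5]: now 5*log(y + 4) + 5*log(y + 5) + ∫(2/(y + 1)) dy + ∫(2/(y**2 + 1)) dy.
Step 4. Evaluate the standard form [assuming y > -1]: now 2*log(y + 1) + 5*log(y + 4) + 5*log(y + 5) + ∫(2/(y**2 + 1)) dy.
Step 5. Evaluate the standard form: now 2*log(y + 1) + 5*log(y + 4) + 5*log(y + 5) + 2*atan(y).
Answer: 2*log(y + 1) + 5*log(y + 4) + 5*log(y + 5) + 2*atan(y).


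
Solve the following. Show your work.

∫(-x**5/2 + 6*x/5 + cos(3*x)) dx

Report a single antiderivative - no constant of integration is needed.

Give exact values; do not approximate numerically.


Step 1. Rewrite: now ∫(6*x/5) dx + ∫(-x**5/2) dx + ∫(cos(3*x)) dx.
Step 2. Evaluate the standard form: now -x**6/12 + ∫(6*x/5) dx + ∫(cos(3*x)) dx.
Step 3. Evaluate the standard form: now -x**6/12 + 3*x**2/5 + ∫(cos(3*x)) dx.
Step 4. Evaluate the standard form: now -x**6/12 + 3*x**2/5 + sin(3*x)/3.
Answer: -x**6/12 + 3*x**2/5 + sin(3*x)/3.


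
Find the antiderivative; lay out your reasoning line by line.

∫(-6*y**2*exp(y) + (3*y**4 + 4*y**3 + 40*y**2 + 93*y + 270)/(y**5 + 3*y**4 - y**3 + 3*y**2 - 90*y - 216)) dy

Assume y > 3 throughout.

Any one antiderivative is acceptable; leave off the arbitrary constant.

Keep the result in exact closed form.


Step 1. Rewrite: now ∫(-6*y**2*exp(y)) dy + ∫((3*y**4 + 4*y**3 + 40*y**2 + 93*y + 270)/(y**5 + 3*y**4 - y**3 + 3*y**2 - 90*y - 216)) dy.
Step 2. Integrate ∫(-6*y**2*exp(y)) dy by parts with u = y**2, dv = (-6*exp(y)) dy, so v = -6*exp(y): now -6*y**2*exp(y) + ∫(12*y*exp(y)) dy + ∫((3*y**4 + 4*y**3 + 40*y**2 + 93*y + 270)/(y**5 + 3*y**4 - y**3 + 3*y**2 - 90*y - 216)) dy.
Step 3. Integrate ∫(12*y*exp(y)) dy by parts with u = y, dv = (12*exp(y)) dy, so v = 12*exp(y): now -6*y**2*exp(y) + 12*y*exp(y) + ∫((3*y**4 + 4*y**3 + 40*y**2 + 93*y + 270)/(y**5 + 3*y**4 - y**3 + 3*y**2 - 90*y - 216)) dy + ∫(-12*exp(y)) dy.
Step 4. Evaluate the standard form: now -6*y**2*exp(y) + 12*y*exp(y) - 12*exp(y) + ∫((3*y**4 + 4*y**3 + 40*y**2 + 93*y + 270)/(y**5 + 3*y**4 - y**3 + 3*y**2 - 90*y - 216)) dy.
Step 5. Decompose ∫((3*y**4 + 4*y**3 + 40*y**2 + 93*y + 270)/(y**5 + 3*y**4 - y**3 + 3*y**2 - 90*y - 216)) dy by partial fractions, (3*y**4 + 4*y**3 + 40*y**2 + 93*y + 270)/(y**5 + 3*y**4 - y**3 + 3*y**2 - 90*y - 216) = -3/(y**2 + 9) + 3/(y + 4) - 2/(y + 2) + 2/(y - 3): now -6*y**2*exp(y) + 12*y*exp(y) - 12*exp(y) + ∫(2/(y - 3)) dy + ∫(-2/(y + 2)) dy + ∫(3/(y + 4)) dy + ∫(-3/(y**2 + 9)) dy.
Step 6. Evaluate the standard form [assuming y > -4]: now -6*y**2*exp(y) + 12*y*exp(y) - 12*exp(y) + 3*log(y + 4) + ∫(2/(y - 3)) dy + ∫(-2/(y + 2)) dy + ∫(-3/(y**2 + 9)) dy.
Step 7. Evaluate the standard form [assuming y > -2]: now -6*y**2*exp(y) + 12*y*exp(y) - 12*exp(y) - 2*log(y + 2) + 3*log(y + 4) + ∫(2/(y - 3)) dy + ∫(-3/(y**2 + 9)) dy.
Step 8. Evaluate the standard form [assuming y > 3]: now -6*y**2*exp(y) + 12*y*exp(y) - 12*exp(y) + 2*log(y - 3) - 2*log(y + 2) + 3*log(y + 4) + ∫(-3/(y**2 + 9)) dy.
Step 9. Evaluate the standard form: now -6*y**2*exp(y) + 12*y*exp(y) - 12*exp(y) + 2*log(y - 3) - 2*log(y + 2) + 3*log(y + 4) - atan(y/3).
Answer: -6*y**2*exp(y) + 12*y*exp(y) - 12*exp(y) + 2*log(y - 3) - 2*log(y + 2) + 3*log(y + 4) - atan(y/3).


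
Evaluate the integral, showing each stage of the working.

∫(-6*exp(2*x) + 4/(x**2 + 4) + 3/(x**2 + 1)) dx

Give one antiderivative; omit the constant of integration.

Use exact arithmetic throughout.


Step 1. Rewrite: now ∫(3/(x**2 + 1)) dx + ∫(4/(x**2 + 4)) dx + ∫(-6*exp(2*x)) dx.
Step 2. Evaluate the standard form: now -3*exp(2*x) + ∫(3/(x**2 + 1)) dx + ∫(4/(x**2 + 4)) dx.
Step 3. Evaluate the standard form: now -3*exp(2*x) + 3*atan(x) + ∫(4/(x**2 + 4)) dx.
Step 4. Evaluate the standard form: now -3*exp(2*x) + 2*atan(x/2) + 3*atan(x).
Answer: -3*exp(2*x) + 2*atan(x/2) + 3*atan(x).


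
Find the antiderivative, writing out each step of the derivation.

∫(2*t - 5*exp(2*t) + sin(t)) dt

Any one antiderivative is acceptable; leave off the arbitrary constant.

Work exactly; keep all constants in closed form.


Step 1. Rewrite: now ∫(2*t) dt + ∫(-5*exp(2*t)) dt + ∫(sin(t)) dt.
Step 2. Evaluate the standard form: now -5*exp(2*t)/2 + ∫(2*t) dt + ∫(sin(t)) dt.
Step 3. Evaluate the standard form: now t**2 - 5*exp(2*t)/2 + ∫(sin(t)) dt.
Step 4. Evaluate the standard form: now t**2 - 5*exp(2*t)/2 - cos(t).
Answer: t**2 - 5*exp(2*t)/2 - cos(t).


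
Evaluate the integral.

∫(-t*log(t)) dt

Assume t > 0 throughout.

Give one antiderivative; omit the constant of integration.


Answer: -t**2*log(t)/2 + t**2/4.


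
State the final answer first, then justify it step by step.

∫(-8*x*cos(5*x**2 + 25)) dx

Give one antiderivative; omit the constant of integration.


The answer is -4*sin(5*x**2 + 25)/5.
Step 1. Substitute u = x**2 + 5, turning ∫(-8*x*cos(5*x**2 + 25)) dx into ∫(-4*cos(5*u)) du: now ∫(-4*cos(5*u)) du.
Step 2. Evaluate the standard form: now -4*sin(5*u)/5.
Step 3. Substitute back u = x**2 + 5: now -4*sin(5*x**2 + 25)/5.
Answer: -4*sin(5*x**2 + 25)/5.


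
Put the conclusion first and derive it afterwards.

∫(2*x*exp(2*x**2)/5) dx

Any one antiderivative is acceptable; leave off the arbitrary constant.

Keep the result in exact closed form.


The answer is exp(2*x**2)/10.
Step 1. Substitute u = x**2, turning ∫(2*x*exp(2*x**2)/5) dx into ∫(exp(2*u)/5) du: now ∫(exp(2*u)/5) du.
Step 2. Evaluate the standard form: now exp(2*u)/10.
Step 3. Substitute back u = x**2: now exp(2*x**2)/10.
Answer: exp(2*x**2)/10.


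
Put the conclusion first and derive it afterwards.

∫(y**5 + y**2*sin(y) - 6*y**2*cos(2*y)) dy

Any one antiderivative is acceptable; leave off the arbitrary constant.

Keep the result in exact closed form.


The answer is y**6/6 - 3*y**2*sin(2*y) - y**2*cos(y) + 2*y*sin(y) - 3*y*cos(2*y) + 3*sin(2*y)/2 + 2*cos(y).
Step 1. Rewrite: now ∫(y**5) dy + ∫(y**2*sin(y)) dy + ∫(-6*y**2*cos(2*y)) dy.
Step 2. Integrate ∫(-6*y**2*cos(2*y)) dy by parts with u = y**2, dv = (-6*cos(2*y)) dy, so v = -3*sin(2*y): now -3*y**2*sin(2*y) + ∫(y**5) dy + ∫(6*y*sin(2*y)) dy + ∫(y**2*sin(y)) dy.
Step 3. Integrate ∫(6*y*sin(2*y)) dy by parts with u = y, dv = (6*sin(2*y)) dy, so v = -3*cos(2*y): now -3*y**2*sin(2*y) - 3*y*cos(2*y) + ∫(y**5) dy + ∫(y**2*sin(y)) dy + ∫(3*cos(2*y)) dy.
Step 4. Evaluate the standard form: now -3*y**2*sin(2*y) - 3*y*cos(2*y) + 3*sin(2*y)/2 + ∫(y**5) dy + ∫(y**2*sin(y)) dy.
Step 5. Evaluate the standard form: now y**6/6 - 3*y**2*sin(2*y) - 3*y*cos(2*y) + 3*sin(2*y)/2 + ∫(y**2*sin(y)) dy.
Step 6. Integrate ∫(y**2*sin(y)) dy by parts with u = y**2, dv = (sin(y)) dy, so v = -cos(y): now y**6/6 - 3*y**2*sin(2*y) - y**2*cos(y) - 3*y*cos(2*y) + 3*sin(2*y)/2 + ∫(2*y*cos(y)) dy.
Step 7. Integrate ∫(2*y*cos(y)) dy by parts with u = y, dv = (2*cos(y)) dy, so v = 2*sin(y): now y**6/6 - 3*y**2*sin(2*y) - y**2*cos(y) + 2*y*sin(y) - 3*y*cos(2*y) + 3*sin(2*y)/2 + ∫(-2*sin(y)) dy.
Step 8. Evaluate the standard form: now y**6/6 - 3*y**2*sin(2*y) - y**2*cos(y) + 2*y*sin(y) - 3*y*cos(2*y) + 3*sin(2*y)/2 + 2*cos(y).
Answer: y**6/6 - 3*y**2*sin(2*y) - y**2*cos(y) + 2*y*sin(y) - 3*y*cos(2*y) + 3*sin(2*y)/2 + 2*cos(y).


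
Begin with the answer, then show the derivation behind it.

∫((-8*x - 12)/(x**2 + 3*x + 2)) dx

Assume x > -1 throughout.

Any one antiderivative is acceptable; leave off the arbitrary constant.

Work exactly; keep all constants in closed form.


The answer is -4*log(x + 1) - 4*log(x + 2).
Step 1. Decompose ∫((-8*x - 12)/(x**2 + 3*x + 2)) dx by partial fractions, (-8*x - 12)/(x**2 + 3*x + 2) = -4/(x + 2) - 4/(x + 1): now ∫(-4/(x + 1)) dx + ∫(-4/(x + 2)) dx.
Step 2. Evaluate the standard form [assuming x > -2]: now -4*log(x + 2) + ∫(-4/(x + 1)) dx.
Step 3. Evaluate the standard form [assuming x > -1]: now -4*log(x + 1) - 4*log(x + 2).
Answer: -4*log(x + 1) - 4*log(x + 2).


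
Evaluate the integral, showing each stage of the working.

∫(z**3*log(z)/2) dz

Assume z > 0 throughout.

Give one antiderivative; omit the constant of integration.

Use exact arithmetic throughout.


Step 1. Integrate ∫(z**3*log(z)/2) dz by parts with u = log(z), dv = (z**3/2) dz, so v = z**4/8 [assuming z > 0]: now z**4*log(z)/8 + ∫(-z**3/8) dz.
Step 2. Evaluate the standard form: now z**4*log(z)/8 - z**4/32.
Answer: z**4*log(z)/8 - z**4/32.


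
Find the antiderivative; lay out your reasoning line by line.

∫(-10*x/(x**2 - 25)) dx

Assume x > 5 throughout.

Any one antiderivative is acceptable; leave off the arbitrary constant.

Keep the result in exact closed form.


Step 1. Decompose ∫(-10*x/(x**2 - 25)) dx by partial fractions, -10*x/(x**2 - 25) = -5/(x + 5) - 5/(x - 5): now ∫(-5/(x - 5)) dx + ∫(-5/(x + 5)) dx.
Step 2. Evaluate the standard form [assuming x > 5]: now -5*log(x - 5) + ∫(-5/(x + 5)) dx.
Step 3. Evaluate the standard form [assuming x > -5]: now -5*log(x - 5) - 5*log(x + 5).
Answer: -5*log(x - 5) - 5*log(x + 5).


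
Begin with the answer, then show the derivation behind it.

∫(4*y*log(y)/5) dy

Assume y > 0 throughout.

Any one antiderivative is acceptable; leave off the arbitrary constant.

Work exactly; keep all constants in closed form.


The answer is 2*y**2*log(y)/5 - y**2/5.
Step 1. Integrate ∫(4*y*log(y)/5) dy by parts with u = log(y), dv = (4*y/5) dy, so v = 2*y**2/5 [assuming y > 0]: now 2*y**2*log(y)/5 + ∫(-2*y/5) dy.
Step 2. Evaluate the standard form: now 2*y**2*log(y)/5 - y**2/5.
Answer: 2*y**2*log(y)/5 - y**2/5.


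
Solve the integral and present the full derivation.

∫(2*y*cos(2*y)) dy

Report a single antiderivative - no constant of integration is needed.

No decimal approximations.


Step 1. Integrate ∫(2*y*cos(2*y)) dy by parts with u = y, dv = (2*cos(2*y)) dy, so v = sin(2*y): now y*sin(2*y) + ∫(-sin(2*y)) dy.
Step 2. Evaluate the standard form: now y*sin(2*y) + cos(2*y)/2.
Answer: y*sin(2*y) + cos(2*y)/2.


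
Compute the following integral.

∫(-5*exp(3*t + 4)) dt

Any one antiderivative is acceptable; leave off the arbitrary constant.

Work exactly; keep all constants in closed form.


Answer: -5*exp(3*t + 4)/3.


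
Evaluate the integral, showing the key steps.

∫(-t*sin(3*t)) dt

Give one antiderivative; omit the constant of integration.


Step 1. Integrate ∫(-t*sin(3*t)) dt by parts with u = t, dv = (-sin(3*t)) dt, so v = cos(3*t)/3: now t*cos(3*t)/3 + ∫(-cos(3*t)/3) dt.
Step 2. Evaluate the standard form: now t*cos(3*t)/3 - sin(3*t)/9.
Answer: t*cos(3*t)/3 - sin(3*t)/9.


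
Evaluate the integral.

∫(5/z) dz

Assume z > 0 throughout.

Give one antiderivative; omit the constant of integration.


Answer: 5*log(z).


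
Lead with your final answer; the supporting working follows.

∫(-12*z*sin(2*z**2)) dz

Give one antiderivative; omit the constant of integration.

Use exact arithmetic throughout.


The answer is 3*cos(2*z**2).
Step 1. Substitute u = z**2, turning ∫(-12*z*sin(2*z**2)) dz into ∫(-6*sin(2*u)) du: now ∫(-6*sin(2*u)) du.
Step 2. Evaluate the standard form: now 3*cos(2*u).
Step 3. Substitute back u = z**2: now 3*cos(2*z**2).
Answer: 3*cos(2*z**2).


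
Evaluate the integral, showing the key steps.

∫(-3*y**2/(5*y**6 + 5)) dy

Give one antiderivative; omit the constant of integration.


Step 1. Substitute u = y**3, turning ∫(-3*y**2/(5*y**6 + 5)) dy into ∫(-1/(5*(u**2 + 1))) du: now ∫(-1/(5*(u**2 + 1))) du.
Step 2. Evaluate the standard form: now -atan(u)/5.
Step 3. Substitute back u = y**3: now -atan(y**3)/5.
Answer: -atan(y**3)/5.


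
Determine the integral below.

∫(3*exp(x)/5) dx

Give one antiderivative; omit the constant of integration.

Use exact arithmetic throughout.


Answer: 3*exp(x)/5.


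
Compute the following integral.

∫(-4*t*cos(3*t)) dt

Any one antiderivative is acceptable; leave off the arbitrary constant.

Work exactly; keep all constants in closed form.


Answer: -4*t*sin(3*t)/3 - 4*cos(3*t)/9.


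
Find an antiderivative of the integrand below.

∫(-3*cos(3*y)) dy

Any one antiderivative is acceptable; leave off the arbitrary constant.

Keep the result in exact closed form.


Answer: -sin(3*y).


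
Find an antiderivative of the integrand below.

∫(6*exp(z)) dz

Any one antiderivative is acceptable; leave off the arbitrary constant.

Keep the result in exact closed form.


Answer: 6*exp(z).


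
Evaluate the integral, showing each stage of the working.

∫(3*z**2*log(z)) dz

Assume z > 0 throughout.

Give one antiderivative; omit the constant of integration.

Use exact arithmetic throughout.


Step 1. Integrate ∫(3*z**2*log(z)) dz by parts with u = log(z), dv = (3*z**2) dz, so v = z**3 [assuming z > 0]: now z**3*log(z) + ∫(-z**2) dz.
Step 2. Evaluate the standard form: now z**3*log(z) - z**3/3.
Answer: z**3*log(z) - z**3/3.


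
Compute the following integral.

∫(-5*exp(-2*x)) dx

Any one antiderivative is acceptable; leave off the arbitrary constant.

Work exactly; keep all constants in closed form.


Answer: 5*exp(-2*x)/2.


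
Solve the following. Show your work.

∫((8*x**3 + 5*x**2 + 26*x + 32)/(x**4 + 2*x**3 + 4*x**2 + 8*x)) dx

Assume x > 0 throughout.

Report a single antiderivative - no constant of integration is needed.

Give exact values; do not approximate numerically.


Step 1. Decompose ∫((8*x**3 + 5*x**2 + 26*x + 32)/(x**4 + 2*x**3 + 4*x**2 + 8*x)) dx by partial fractions, (8*x**3 + 5*x**2 + 26*x + 32)/(x**4 + 2*x**3 + 4*x**2 + 8*x) = -3/(x**2 + 4) + 4/(x + 2) + 4/x: now ∫(4/x) dx + ∫(4/(x + 2)) dx + ∫(-3/(x**2 + 4)) dx.
Step 2. Evaluate the standard form [assuming x > 0]: now 4*log(x) + ∫(4/(x + 2)) dx + ∫(-3/(x**2 + 4)) dx.
Step 3. Evaluate the standard form [assuming x > -2]: now 4*log(x) + 4*log(x + 2) + ∫(-3/(x**2 + 4)) dx.
Step 4. Evaluate the standard form: now 4*log(x) + 4*log(x + 2) - 3*atan(x/2)/2.
Answer: 4*log(x) + 4*log(x + 2) - 3*atan(x/2)/2.


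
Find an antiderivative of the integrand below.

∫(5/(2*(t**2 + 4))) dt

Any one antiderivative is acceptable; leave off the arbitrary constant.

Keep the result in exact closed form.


Answer: 5*atan(t/2)/4.


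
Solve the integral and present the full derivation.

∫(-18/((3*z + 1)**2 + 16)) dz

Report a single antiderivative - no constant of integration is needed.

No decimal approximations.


Step 1. Substitute u = 3*z + 1, turning ∫(-18/((3*z + 1)**2 + 16)) dz into ∫(-6/(u**2 + 16)) du: now ∫(-6/(u**2 + 16)) du.
Step 2. Evaluate the standard form: now -3*atan(u/4)/2.
Step 3. Substitute back u = 3*z + 1: now -3*atan(3*z/4 + 1/4)/2.
Answer: -3*atan(3*z/4 + 1/4)/2.


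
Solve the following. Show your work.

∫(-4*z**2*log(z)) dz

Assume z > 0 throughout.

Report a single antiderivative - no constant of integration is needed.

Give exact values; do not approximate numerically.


Step 1. Integrate ∫(-4*z**2*log(z)) dz by parts with u = log(z), dv = (-4*z**2) dz, so v = -4*z**3/3 [assuming z > 0]: now -4*z**3*log(z)/3 + ∫(4*z**2/3) dz.
Step 2. Evaluate the standard form: now -4*z**3*log(z)/3 + 4*z**3/9.
Answer: -4*z**3*log(z)/3 + 4*z**3/9.


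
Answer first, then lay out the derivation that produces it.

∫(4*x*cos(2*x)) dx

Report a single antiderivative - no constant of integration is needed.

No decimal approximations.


The answer is 2*x*sin(2*x) + cos(2*x).
Step 1. Integrate ∫(4*x*cos(2*x)) dx by parts with u = x, dv = (4*cos(2*x)) dx, so v = 2*sin(2*x): now 2*x*sin(2*x) + ∫(-2*sin(2*x)) dx.
Step 2. Evaluate the standard form: now 2*x*sin(2*x) + cos(2*x).
Answer: 2*x*sin(2*x) + cos(2*x).


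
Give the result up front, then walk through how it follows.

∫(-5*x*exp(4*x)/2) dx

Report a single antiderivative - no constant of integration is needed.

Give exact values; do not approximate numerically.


The answer is -5*x*exp(4*x)/8 + 5*exp(4*x)/32.
Step 1. Integrate ∫(-5*x*exp(4*x)/2) dx by parts with u = x, dv = (-5*exp(4*x)/2) dx, so v = -5*exp(4*x)/8: now -5*x*exp(4*x)/8 + ∫(5*exp(4*x)/8) dx.
Step 2. Evaluate the standard form: now -5*x*exp(4*x)/8 + 5*exp(4*x)/32.
Answer: -5*x*exp(4*x)/8 + 5*exp(4*x)/32.


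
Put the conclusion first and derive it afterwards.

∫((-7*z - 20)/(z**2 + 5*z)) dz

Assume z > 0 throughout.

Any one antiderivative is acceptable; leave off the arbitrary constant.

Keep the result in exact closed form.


The answer is -4*log(z) - 3*log(z + 5).
Step 1. Decompose ∫((-7*z - 20)/(z**2 + 5*z)) dz by partial fractions, (-7*z - 20)/(z**2 + 5*z) = -3/(z + 5) - 4/z: now ∫(-4/z) dz + ∫(-3/(z + 5)) dz.
Step 2. Evaluate the standard form [assuming z > 0]: now -4*log(z) + ∫(-3/(z + 5)) dz.
Step 3. Evaluate the standard form [assuming z > -5]: now -4*log(z) - 3*log(z + 5).
Answer: -4*log(z) - 3*log(z + 5).


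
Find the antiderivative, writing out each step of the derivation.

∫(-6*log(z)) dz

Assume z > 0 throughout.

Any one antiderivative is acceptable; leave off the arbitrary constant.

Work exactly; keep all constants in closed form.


Step 1. Integrate ∫(-6*log(z)) dz by parts with u = log(z), dv = (-6) dz, so v = -6*z [assuming z > 0]: now -6*z*log(z) + ∫(6) dz.
Step 2. Evaluate the standard form: now -6*z*log(z) + 6*z.
Answer: -6*z*log(z) + 6*z.


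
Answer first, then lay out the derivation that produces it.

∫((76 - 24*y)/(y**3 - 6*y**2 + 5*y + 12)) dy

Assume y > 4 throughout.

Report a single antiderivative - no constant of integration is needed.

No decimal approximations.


The answer is -4*log(y - 4) - log(y - 3) + 5*log(y + 1).
Step 1. Decompose ∫((76 - 24*y)/(y**3 - 6*y**2 + 5*y + 12)) dy by partial fractions, (76 - 24*y)/(y**3 - 6*y**2 + 5*y + 12) = 5/(y + 1) - 1/(y - 3) - 4/(y - 4): now ∫(-4/(y - 4)) dy + ∫(-1/(y - 3)) dy + ∫(5/(y + 1)) dy.
Step 2. Evaluate the standard form [assuming y > 3]: now -log(y - 3) + ∫(-4/(y - 4)) dy + ∫(5/(y + 1)) dy.
Step 3. Evaluate the standard form [assuming y > -1]: now -log(y - 3) + 5*log(y + 1) + ∫(-4/(y - 4)) dy.
Step 4. Evaluate the standard form [assuming y > 4]: now -4*log(y - 4) - log(y - 3) + 5*log(y + 1).
Answer: -4*log(y - 4) - log(y - 3) + 5*log(y + 1).


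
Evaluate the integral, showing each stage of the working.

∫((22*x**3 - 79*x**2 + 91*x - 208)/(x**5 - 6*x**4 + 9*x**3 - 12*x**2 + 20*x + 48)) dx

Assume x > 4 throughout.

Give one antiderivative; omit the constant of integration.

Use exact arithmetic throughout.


Step 1. Decompose ∫((22*x**3 - 79*x**2 + 91*x - 208)/(x**5 - 6*x**4 + 9*x**3 - 12*x**2 + 20*x + 48)) dx by partial fractions, (22*x**3 - 79*x**2 + 91*x - 208)/(x**5 - 6*x**4 + 9*x**3 - 12*x**2 + 20*x + 48) = 3/(x**2 + 4) - 4/(x + 1) + 1/(x - 3) + 3/(x - 4): now ∫(3/(x - 4)) dx + ∫(1/(x - 3)) dx + ∫(-4/(x + 1)) dx + ∫(3/(x**2 + 4)) dx.
Step 2. Evaluate the standard form [assuming x > -1]: now -4*log(x + 1) + ∫(3/(x - 4)) dx + ∫(1/(x - 3)) dx + ∫(3/(x**2 + 4)) dx.
Step 3. Evaluate the standard form [assuming x > 4]: now 3*log(x - 4) - 4*log(x + 1) + ∫(1/(x - 3)) dx + ∫(3/(x**2 + 4)) dx.
Step 4. Evaluate the standard form [assuming x > 3]: now 3*log(x - 4) + log(x - 3) - 4*log(x + 1) + ∫(3/(x**2 + 4)) dx.
Step 5. Evaluate the standard form: now 3*log(x - 4) + log(x - 3) - 4*log(x + 1) + 3*atan(x/2)/2.
Answer: 3*log(x - 4) + log(x - 3) - 4*log(x + 1) + 3*atan(x/2)/2.


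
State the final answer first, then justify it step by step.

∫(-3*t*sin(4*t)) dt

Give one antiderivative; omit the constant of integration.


The answer is 3*t*cos(4*t)/4 - 3*sin(4*t)/16.
Step 1. Integrate ∫(-3*t*sin(4*t)) dt by parts with u = t, dv = (-3*sin(4*t)) dt, so v = 3*cos(4*t)/4: now 3*t*cos(4*t)/4 + ∫(-3*cos(4*t)/4) dt.
Step 2. Evaluate the standard form: now 3*t*cos(4*t)/4 - 3*sin(4*t)/16.
Answer: 3*t*cos(4*t)/4 - 3*sin(4*t)/16.


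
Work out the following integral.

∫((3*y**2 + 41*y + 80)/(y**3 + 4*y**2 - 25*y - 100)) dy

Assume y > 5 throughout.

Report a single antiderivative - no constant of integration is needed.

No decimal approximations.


Answer: 4*log(y - 5) + 4*log(y + 4) - 5*log(y + 5).


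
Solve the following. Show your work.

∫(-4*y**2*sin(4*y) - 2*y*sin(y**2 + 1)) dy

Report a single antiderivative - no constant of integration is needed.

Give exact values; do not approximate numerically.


Step 1. Rewrite: now ∫(-2*y*sin(y**2 + 1)) dy + ∫(-4*y**2*sin(4*y)) dy.
Step 2. Integrate ∫(-4*y**2*sin(4*y)) dy by parts with u = y**2, dv = (-4*sin(4*y)) dy, so v = cos(4*y): now y**2*cos(4*y) + ∫(-2*y*sin(y**2 + 1)) dy + ∫(-2*y*cos(4*y)) dy.
Step 3. Integrate ∫(-2*y*cos(4*y)) dy by parts with u = y, dv = (-2*cos(4*y)) dy, so v = -sin(4*y)/2: now y**2*cos(4*y) - y*sin(4*y)/2 + ∫(-2*y*sin(y**2 + 1)) dy + ∫(sin(4*y)/2) dy.
Step 4. Evaluate the standard form: now y**2*cos(4*y) - y*sin(4*y)/2 - cos(4*y)/8 + ∫(-2*y*sin(y**2 + 1)) dy.
Step 5. Substitute u = y**2 + 1, turning ∫(-2*y*sin(y**2 + 1)) dy into ∫(-sin(u)) du: now y**2*cos(4*y) - y*sin(4*y)/2 - cos(4*y)/8 + ∫(-sin(u)) du.
Step 6. Evaluate the standard form: now y**2*cos(4*y) - y*sin(4*y)/2 + cos(u) - cos(4*y)/8.
Step 7. Substitute back u = y**2 + 1: now y**2*cos(4*y) - y*sin(4*y)/2 - cos(4*y)/8 + cos(y**2 + 1).
Answer: y**2*cos(4*y) - y*sin(4*y)/2 - cos(4*y)/8 + cos(y**2 + 1).


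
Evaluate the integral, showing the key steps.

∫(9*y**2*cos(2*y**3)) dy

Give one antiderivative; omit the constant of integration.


Step 1. Substitute u = y**3, turning ∫(9*y**2*cos(2*y**3)) dy into ∫(3*cos(2*u)) du: now ∫(3*cos(2*u)) du.
Step 2. Evaluate the standard form: now 3*sin(2*u)/2.
Step 3. Substitute back u = y**3: now 3*sin(2*y**3)/2.
Answer: 3*sin(2*y**3)/2.


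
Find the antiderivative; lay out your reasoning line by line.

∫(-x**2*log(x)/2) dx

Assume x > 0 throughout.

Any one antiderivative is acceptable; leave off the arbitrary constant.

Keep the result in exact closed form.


Step 1. Integrate ∫(-x**2*log(x)/2) dx by parts with u = log(x), dv = (-x**2/2) dx, so v = -x**3/6 [assuming x > 0]: now -x**3*log(x)/6 + ∫(x**2/6) dx.
Step 2. Evaluate the standard form: now -x**3*log(x)/6 + x**3/18.
Answer: -x**3*log(x)/6 + x**3/18.


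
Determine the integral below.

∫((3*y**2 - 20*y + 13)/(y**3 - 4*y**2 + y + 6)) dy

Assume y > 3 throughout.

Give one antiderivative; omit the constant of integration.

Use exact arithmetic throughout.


Answer: -5*log(y - 3) + 5*log(y - 2) + 3*log(y + 1).


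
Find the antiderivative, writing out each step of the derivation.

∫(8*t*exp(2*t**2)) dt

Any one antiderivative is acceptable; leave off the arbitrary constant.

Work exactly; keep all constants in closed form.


Step 1. Substitute u = t**2, turning ∫(8*t*exp(2*t**2)) dt into ∫(4*exp(2*u)) du: now ∫(4*exp(2*u)) du.
Step 2. Evaluate the standard form: now 2*exp(2*u).
Step 3. Substitute back u = t**2: now 2*exp(2*t**2).
Answer: 2*exp(2*t**2).


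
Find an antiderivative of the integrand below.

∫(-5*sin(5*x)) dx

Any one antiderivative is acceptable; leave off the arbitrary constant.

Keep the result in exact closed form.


Answer: cos(5*x).


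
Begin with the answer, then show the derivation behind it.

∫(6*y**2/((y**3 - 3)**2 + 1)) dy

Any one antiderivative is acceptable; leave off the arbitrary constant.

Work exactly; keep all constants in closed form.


The answer is 2*atan(y**3 - 3).
Step 1. Substitute u = y**3 - 3, turning ∫(6*y**2/((y**3 - 3)**2 + 1)) dy into ∫(2/(u**2 + 1)) du: now ∫(2/(u**2 + 1)) du.
Step 2. Evaluate the standard form: now 2*atan(u).
Step 3. Substitute back u = y**3 - 3: now 2*atan(y**3 - 3).
Answer: 2*atan(y**3 - 3).


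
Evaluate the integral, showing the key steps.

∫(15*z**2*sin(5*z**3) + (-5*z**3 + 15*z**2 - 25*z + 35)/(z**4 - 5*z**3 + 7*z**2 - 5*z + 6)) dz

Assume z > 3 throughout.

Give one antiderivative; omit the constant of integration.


Step 1. Rewrite: now ∫(15*z**2*sin(5*z**3)) dz + ∫((-5*z**3 + 15*z**2 - 25*z + 35)/(z**4 - 5*z**3 + 7*z**2 - 5*z + 6)) dz.
Step 2. Substitute u = z**3, turning ∫(15*z**2*sin(5*z**3)) dz into ∫(5*sin(5*u)) du: now ∫((-5*z**3 + 15*z**2 - 25*z + 35)/(z**4 - 5*z**3 + 7*z**2 - 5*z + 6)) dz + ∫(5*sin(5*u)) du.
Step 3. Evaluate the standard form: now -cos(5*u) + ∫((-5*z**3 + 15*z**2 - 25*z + 35)/(z**4 - 5*z**3 + 7*z**2 - 5*z + 6)) dz.
Step 4. Substitute back u = z**3: now -cos(5*z**3) + ∫((-5*z**3 + 15*z**2 - 25*z + 35)/(z**4 - 5*z**3 + 7*z**2 - 5*z + 6)) dz.
Step 5. Decompose ∫((-5*z**3 + 15*z**2 - 25*z + 35)/(z**4 - 5*z**3 + 7*z**2 - 5*z + 6)) dz by partial fractions, (-5*z**3 + 15*z**2 - 25*z + 35)/(z**4 - 5*z**3 + 7*z**2 - 5*z + 6) = 4/(z**2 + 1) - 1/(z - 2) - 4/(z - 3): now -cos(5*z**3) + ∫(-4/(z - 3)) dz + ∫(-1/(z - 2)) dz + ∫(4/(z**2 + 1)) dz.
Step 6. Evaluate the standard form [assuming z > 2]: now -log(z - 2) - cos(5*z**3) + ∫(-4/(z - 3)) dz + ∫(4/(z**2 + 1)) dz.
Step 7. Evaluate the standard form [assuming z > 3]: now -4*log(z - 3) - log(z - 2) - cos(5*z**3) + ∫(4/(z**2 + 1)) dz.
Step 8. Evaluate the standard form: now -4*log(z - 3) - log(z - 2) - cos(5*z**3) + 4*atan(z).
Answer: -4*log(z - 3) - log(z - 2) - cos(5*z**3) + 4*atan(z).


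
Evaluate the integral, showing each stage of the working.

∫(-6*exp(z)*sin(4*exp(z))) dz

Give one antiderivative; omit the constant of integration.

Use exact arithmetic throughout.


Step 1. Substitute u = exp(z), turning ∫(-6*exp(z)*sin(4*exp(z))) dz into ∫(-6*sin(4*u)) du: now ∫(-6*sin(4*u)) du.
Step 2. Evaluate the standard form: now 3*cos(4*u)/2.
Step 3. Substitute back u = exp(z): now 3*cos(4*exp(z))/2.
Answer: 3*cos(4*exp(z))/2.


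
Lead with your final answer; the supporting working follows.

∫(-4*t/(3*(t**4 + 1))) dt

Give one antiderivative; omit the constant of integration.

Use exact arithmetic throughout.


The answer is -2*atan(t**2)/3.
Step 1. Substitute u = t**2, turning ∫(-4*t/(3*(t**4 + 1))) dt into ∫(-2/(3*(u**2 + 1))) du: now ∫(-2/(3*(u**2 + 1))) du.
Step 2. Evaluate the standard form: now -2*atan(u)/3.
Step 3. Substitute back u = t**2: now -2*atan(t**2)/3.
Answer: -2*atan(t**2)/3.


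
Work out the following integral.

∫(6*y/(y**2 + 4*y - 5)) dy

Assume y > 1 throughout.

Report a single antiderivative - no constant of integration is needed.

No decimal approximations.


Answer: log(y - 1) + 5*log(y + 5).


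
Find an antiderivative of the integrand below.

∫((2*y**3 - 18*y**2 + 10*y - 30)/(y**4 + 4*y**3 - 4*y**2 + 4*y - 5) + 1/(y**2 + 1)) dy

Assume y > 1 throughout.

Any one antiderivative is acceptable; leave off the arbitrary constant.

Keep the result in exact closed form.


Answer: -3*log(y - 1) + 5*log(y + 5) + 3*atan(y).


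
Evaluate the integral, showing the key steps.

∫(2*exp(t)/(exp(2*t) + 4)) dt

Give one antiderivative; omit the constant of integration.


Step 1. Substitute u = exp(t), turning ∫(2*exp(t)/(exp(2*t) + 4)) dt into ∫(2/(u**2 + 4)) du: now ∫(2/(u**2 + 4)) du.
Step 2. Evaluate the standard form: now atan(u/2).
Step 3. Substitute back u = exp(t): now atan(exp(t)/2).
Answer: atan(exp(t)/2).


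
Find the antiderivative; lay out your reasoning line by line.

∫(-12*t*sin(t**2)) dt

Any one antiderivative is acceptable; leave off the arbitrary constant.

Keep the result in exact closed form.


Step 1. Substitute u = t**2, turning ∫(-12*t*sin(t**2)) dt into ∫(-6*sin(u)) du: now ∫(-6*sin(u)) du.
Step 2. Evaluate the standard form: now 6*cos(u).
Step 3. Substitute back u = t**2: now 6*cos(t**2).
Answer: 6*cos(t**2).


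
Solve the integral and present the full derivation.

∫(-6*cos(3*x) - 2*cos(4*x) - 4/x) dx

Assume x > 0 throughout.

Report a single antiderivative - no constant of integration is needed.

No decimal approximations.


Step 1. Rewrite: now ∫(-4/x) dx + ∫(-6*cos(3*x)) dx + ∫(-2*cos(4*x)) dx.
Step 2. Evaluate the standard form: now -2*sin(3*x) + ∫(-4/x) dx + ∫(-2*cos(4*x)) dx.
Step 3. Evaluate the standard form [assuming x > 0]: now -4*log(x) - 2*sin(3*x) + ∫(-2*cos(4*x)) dx.
Step 4. Evaluate the standard form: now -4*log(x) - 2*sin(3*x) - sin(4*x)/2.
Answer: -4*log(x) - 2*sin(3*x) - sin(4*x)/2.


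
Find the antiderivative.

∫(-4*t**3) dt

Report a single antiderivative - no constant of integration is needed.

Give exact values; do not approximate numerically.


Answer: -t**4.


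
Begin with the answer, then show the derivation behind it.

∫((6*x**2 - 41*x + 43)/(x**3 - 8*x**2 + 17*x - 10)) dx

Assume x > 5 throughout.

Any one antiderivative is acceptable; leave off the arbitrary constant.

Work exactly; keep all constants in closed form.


The answer is -log(x - 5) + 5*log(x - 2) + 2*log(x - 1).
Step 1. Decompose ∫((6*x**2 - 41*x + 43)/(x**3 - 8*x**2 + 17*x - 10)) dx by partial fractions, (6*x**2 - 41*x + 43)/(x**3 - 8*x**2 + 17*x - 10) = 2/(x - 1) + 5/(x - 2) - 1/(x - 5): now ∫(-1/(x - 5)) dx + ∫(5/(x - 2)) dx + ∫(2/(x - 1)) dx.
Step 2. Evaluate the standard form [assuming x > 5]: now -log(x - 5) + ∫(5/(x - 2)) dx + ∫(2/(x - 1)) dx.
Step 3. Evaluate the standard form [assuming x > 2]: now -log(x - 5) + 5*log(x - 2) + ∫(2/(x - 1)) dx.
Step 4. Evaluate the standard form [assuming x > 1]: now -log(x - 5) + 5*log(x - 2) + 2*log(x - 1).
Answer: -log(x - 5) + 5*log(x - 2) + 2*log(x - 1).


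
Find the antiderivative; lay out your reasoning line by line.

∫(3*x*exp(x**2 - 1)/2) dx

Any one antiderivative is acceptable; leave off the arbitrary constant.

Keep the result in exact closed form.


Step 1. Substitute u = x**2 - 1, turning ∫(3*x*exp(x**2 - 1)/2) dx into ∫(3*exp(u)/4) du: now ∫(3*exp(u)/4) du.
Step 2. Evaluate the standard form: now 3*exp(u)/4.
Step 3. Substitute back u = x**2 - 1: now 3*exp(x**2 - 1)/4.
Answer: 3*exp(x**2 - 1)/4.


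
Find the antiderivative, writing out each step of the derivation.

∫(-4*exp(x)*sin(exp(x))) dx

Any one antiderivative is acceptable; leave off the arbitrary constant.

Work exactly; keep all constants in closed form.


Step 1. Substitute u = exp(x), turning ∫(-4*exp(x)*sin(exp(x))) dx into ∫(-4*sin(u)) du: now ∫(-4*sin(u)) du.
Step 2. Evaluate the standard form: now 4*cos(u).
Step 3. Substitute back u = exp(x): now 4*cos(exp(x)).
Answer: 4*cos(exp(x)).


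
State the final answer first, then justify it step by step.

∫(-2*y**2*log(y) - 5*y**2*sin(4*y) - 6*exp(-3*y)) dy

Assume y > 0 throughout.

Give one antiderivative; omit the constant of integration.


The answer is -2*y**3*log(y)/3 + 2*y**3/9 + 5*y**2*cos(4*y)/4 - 5*y*sin(4*y)/8 - 5*cos(4*y)/32 + 2*exp(-3*y).
Step 1. Rewrite: now ∫(-2*y**2*log(y)) dy + ∫(-5*y**2*sin(4*y)) dy + ∫(-6*exp(-3*y)) dy.
Step 2. Evaluate the standard form: now ∫(-2*y**2*log(y)) dy + ∫(-5*y**2*sin(4*y)) dy + 2*exp(-3*y).
Step 3. Integrate ∫(-5*y**2*sin(4*y)) dy by parts with u = y**2, dv = (-5*sin(4*y)) dy, so v = 5*cos(4*y)/4: now 5*y**2*cos(4*y)/4 + ∫(-5*y*cos(4*y)/2) dy + ∫(-2*y**2*log(y)) dy + 2*exp(-3*y).
Step 4. Integrate ∫(-5*y*cos(4*y)/2) dy by parts with u = y, dv = (-5*cos(4*y)/2) dy, so v = -5*sin(4*y)/8: now 5*y**2*cos(4*y)/4 - 5*y*sin(4*y)/8 + ∫(-2*y**2*log(y)) dy + ∫(5*sin(4*y)/8) dy + 2*exp(-3*y).
Step 5. Evaluate the standard form: now 5*y**2*cos(4*y)/4 - 5*y*sin(4*y)/8 - 5*cos(4*y)/32 + ∫(-2*y**2*log(y)) dy + 2*exp(-3*y).
Step 6. Integrate ∫(-2*y**2*log(y)) dy by parts with u = log(y), dv = (-2*y**2) dy, so v = -2*y**3/3 [assuming y > 0]: now -2*y**3*log(y)/3 + 5*y**2*cos(4*y)/4 - 5*y*sin(4*y)/8 - 5*cos(4*y)/32 + ∫(2*y**2/3) dy + 2*exp(-3*y).
Step 7. Evaluate the standard form: now -2*y**3*log(y)/3 + 2*y**3/9 + 5*y**2*cos(4*y)/4 - 5*y*sin(4*y)/8 - 5*cos(4*y)/32 + 2*exp(-3*y).
Answer: -2*y**3*log(y)/3 + 2*y**3/9 + 5*y**2*cos(4*y)/4 - 5*y*sin(4*y)/8 - 5*cos(4*y)/32 + 2*exp(-3*y).


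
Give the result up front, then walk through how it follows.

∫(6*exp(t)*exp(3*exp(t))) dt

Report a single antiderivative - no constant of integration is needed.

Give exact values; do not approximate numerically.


The answer is 2*exp(3*exp(t)).
Step 1. Substitute u = exp(t), turning ∫(6*exp(t)*exp(3*exp(t))) dt into ∫(6*exp(3*u)) du: now ∫(6*exp(3*u)) du.
Step 2. Evaluate the standard form: now 2*exp(3*u).
Step 3. Substitute back u = exp(t): now 2*exp(3*exp(t)).
Answer: 2*exp(3*exp(t)).


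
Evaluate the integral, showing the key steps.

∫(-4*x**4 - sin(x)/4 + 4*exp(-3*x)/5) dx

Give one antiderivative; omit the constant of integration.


Step 1. Rewrite: now ∫(-4*x**4) dx + ∫(4*exp(-3*x)/5) dx + ∫(-sin(x)/4) dx.
Step 2. Evaluate the standard form: now -4*x**5/5 + ∫(4*exp(-3*x)/5) dx + ∫(-sin(x)/4) dx.
Step 3. Evaluate the standard form: now -4*x**5/5 + cos(x)/4 + ∫(4*exp(-3*x)/5) dx.
Step 4. Evaluate the standard form: now -4*x**5/5 + cos(x)/4 - 4*exp(-3*x)/15.
Answer: -4*x**5/5 + cos(x)/4 - 4*exp(-3*x)/15.


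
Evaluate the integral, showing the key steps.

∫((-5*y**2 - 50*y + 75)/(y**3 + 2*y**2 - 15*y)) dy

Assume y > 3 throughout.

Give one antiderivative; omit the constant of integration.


Step 1. Decompose ∫((-5*y**2 - 50*y + 75)/(y**3 + 2*y**2 - 15*y)) dy by partial fractions, (-5*y**2 - 50*y + 75)/(y**3 + 2*y**2 - 15*y) = 5/(y + 5) - 5/(y - 3) - 5/y: now ∫(-5/y) dy + ∫(-5/(y - 3)) dy + ∫(5/(y + 5)) dy.
Step 2. Evaluate the standard form [assuming y > -5]: now 5*log(y + 5) + ∫(-5/y) dy + ∫(-5/(y - 3)) dy.
Step 3. Evaluate the standard form [assuming y > 3]: now -5*log(y - 3) + 5*log(y + 5) + ∫(-5/y) dy.
Step 4. Evaluate the standard form [assuming y > 0]: now -5*log(y) - 5*log(y - 3) + 5*log(y + 5).
Answer: -5*log(y) - 5*log(y - 3) + 5*log(y + 5).


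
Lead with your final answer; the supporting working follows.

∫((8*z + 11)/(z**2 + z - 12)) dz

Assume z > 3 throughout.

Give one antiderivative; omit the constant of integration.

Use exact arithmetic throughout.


The answer is 5*log(z - 3) + 3*log(z + 4).
Step 1. Decompose ∫((8*z + 11)/(z**2 + z - 12)) dz by partial fractions, (8*z + 11)/(z**2 + z - 12) = 3/(z + 4) + 5/(z - 3): now ∫(5/(z - 3)) dz + ∫(3/(z + 4)) dz.
Step 2. Evaluate the standard form [assuming z > 3]: now 5*log(z - 3) + ∫(3/(z + 4)) dz.
Step 3. Evaluate the standard form [assuming z > -4]: now 5*log(z - 3) + 3*log(z + 4).
Answer: 5*log(z - 3) + 3*log(z + 4).


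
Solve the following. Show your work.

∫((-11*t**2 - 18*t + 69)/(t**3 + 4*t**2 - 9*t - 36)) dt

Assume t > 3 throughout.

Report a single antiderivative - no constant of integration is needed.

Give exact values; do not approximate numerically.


Step 1. Decompose ∫((-11*t**2 - 18*t + 69)/(t**3 + 4*t**2 - 9*t - 36)) dt by partial fractions, (-11*t**2 - 18*t + 69)/(t**3 + 4*t**2 - 9*t - 36) = -5/(t + 4) - 4/(t + 3) - 2/(t - 3): now ∫(-2/(t - 3)) dt + ∫(-4/(t + 3)) dt + ∫(-5/(t + 4)) dt.
Step 2. Evaluate the standard form [assuming t > -4]: now -5*log(t + 4) + ∫(-2/(t - 3)) dt + ∫(-4/(t + 3)) dt.
Step 3. Evaluate the standard form [assuming t > 3]: now -2*log(t - 3) - 5*log(t + 4) + ∫(-4/(t + 3)) dt.
Step 4. Evaluate the standard form [assuming t > -3]: now -2*log(t - 3) - 4*log(t + 3) - 5*log(t + 4).
Answer: -2*log(t - 3) - 4*log(t + 3) - 5*log(t + 4).


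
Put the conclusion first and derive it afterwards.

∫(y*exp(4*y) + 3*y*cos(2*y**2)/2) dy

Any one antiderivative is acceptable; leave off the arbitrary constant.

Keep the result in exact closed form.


The answer is y*exp(4*y)/4 - exp(4*y)/16 + 3*sin(2*y**2)/8.
Step 1. Rewrite: now ∫(y*exp(4*y)) dy + ∫(3*y*cos(2*y**2)/2) dy.
Step 2. Substitute u = y**2, turning ∫(3*y*cos(2*y**2)/2) dy into ∫(3*cos(2*u)/4) du: now ∫(y*exp(4*y)) dy + ∫(3*cos(2*u)/4) du.
Step 3. Evaluate the standard form: now 3*sin(2*u)/8 + ∫(y*exp(4*y)) dy.
Step 4. Substitute back u = y**2: now 3*sin(2*y**2)/8 + ∫(y*exp(4*y)) dy.
Step 5. Integrate ∫(y*exp(4*y)) dy by parts with u = y, dv = (exp(4*y)) dy, so v = exp(4*y)/4: now y*exp(4*y)/4 + 3*sin(2*y**2)/8 + ∫(-exp(4*y)/4) dy.
Step 6. Evaluate the standard form: now y*exp(4*y)/4 - exp(4*y)/16 + 3*sin(2*y**2)/8.
Answer: y*exp(4*y)/4 - exp(4*y)/16 + 3*sin(2*y**2)/8.


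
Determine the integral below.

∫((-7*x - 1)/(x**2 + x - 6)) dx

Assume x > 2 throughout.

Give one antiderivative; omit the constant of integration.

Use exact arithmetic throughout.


Answer: -3*log(x - 2) - 4*log(x + 3).


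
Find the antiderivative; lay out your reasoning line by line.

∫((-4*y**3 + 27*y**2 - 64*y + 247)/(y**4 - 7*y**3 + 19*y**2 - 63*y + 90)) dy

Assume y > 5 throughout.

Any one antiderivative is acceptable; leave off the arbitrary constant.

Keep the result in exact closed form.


Step 1. Decompose ∫((-4*y**3 + 27*y**2 - 64*y + 247)/(y**4 - 7*y**3 + 19*y**2 - 63*y + 90)) dy by partial fractions, (-4*y**3 + 27*y**2 - 64*y + 247)/(y**4 - 7*y**3 + 19*y**2 - 63*y + 90) = 4/(y**2 + 9) - 5/(y - 2) + 1/(y - 5): now ∫(1/(y - 5)) dy + ∫(-5/(y - 2)) dy + ∫(4/(y**2 + 9)) dy.
Step 2. Evaluate the standard form [assuming y > 2]: now -5*log(y - 2) + ∫(1/(y - 5)) dy + ∫(4/(y**2 + 9)) dy.
Step 3. Evaluate the standard form [assuming y > 5]: now log(y - 5) - 5*log(y - 2) + ∫(4/(y**2 + 9)) dy.
Step 4. Evaluate the standard form: now log(y - 5) - 5*log(y - 2) + 4*atan(y/3)/3.
Answer: log(y - 5) - 5*log(y - 2) + 4*atan(y/3)/3.


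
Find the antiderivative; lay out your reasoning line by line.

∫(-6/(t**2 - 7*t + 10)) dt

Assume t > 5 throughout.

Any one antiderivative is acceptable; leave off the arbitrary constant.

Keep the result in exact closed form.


Step 1. Decompose ∫(-6/(t**2 - 7*t + 10)) dt by partial fractions, -6/(t**2 - 7*t + 10) = 2/(t - 2) - 2/(t - 5): now ∫(-2/(t - 5)) dt + ∫(2/(t - 2)) dt.
Step 2. Evaluate the standard form [assuming t > 5]: now -2*log(t - 5) + ∫(2/(t - 2)) dt.
Step 3. Evaluate the standard form [assuming t > 2]: now -2*log(t - 5) + 2*log(t - 2).
Answer: -2*log(t - 5) + 2*log(t - 2).


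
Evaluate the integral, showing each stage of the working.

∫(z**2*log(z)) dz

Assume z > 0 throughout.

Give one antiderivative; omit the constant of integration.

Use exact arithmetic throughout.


Step 1. Integrate ∫(z**2*log(z)) dz by parts with u = log(z), dv = (z**2) dz, so v = z**3/3 [assuming z > 0]: now z**3*log(z)/3 + ∫(-z**2/3) dz.
Step 2. Evaluate the standard form: now z**3*log(z)/3 - z**3/9.
Answer: z**3*log(z)/3 - z**3/9.


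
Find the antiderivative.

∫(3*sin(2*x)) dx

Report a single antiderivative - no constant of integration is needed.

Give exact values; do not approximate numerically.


Answer: -3*cos(2*x)/2.


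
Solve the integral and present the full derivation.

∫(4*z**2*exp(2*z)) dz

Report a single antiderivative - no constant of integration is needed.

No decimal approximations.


Step 1. Integrate ∫(4*z**2*exp(2*z)) dz by parts with u = z**2, dv = (4*exp(2*z)) dz, so v = 2*exp(2*z): now 2*z**2*exp(2*z) + ∫(-4*z*exp(2*z)) dz.
Step 2. Integrate ∫(-4*z*exp(2*z)) dz by parts with u = z, dv = (-4*exp(2*z)) dz, so v = -2*exp(2*z): now 2*z**2*exp(2*z) - 2*z*exp(2*z) + ∫(2*exp(2*z)) dz.
Step 3. Evaluate the standard form: now 2*z**2*exp(2*z) - 2*z*exp(2*z) + exp(2*z).
Answer: 2*z**2*exp(2*z) - 2*z*exp(2*z) + exp(2*z).


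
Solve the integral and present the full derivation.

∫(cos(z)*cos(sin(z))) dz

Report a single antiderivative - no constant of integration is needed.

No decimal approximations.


Step 1. Substitute u = sin(z), turning ∫(cos(z)*cos(sin(z))) dz into ∫(cos(u)) du: now ∫(cos(u)) du.
Step 2. Evaluate the standard form: now sin(u).
Step 3. Substitute back u = sin(z): now sin(sin(z)).
Answer: sin(sin(z)).
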